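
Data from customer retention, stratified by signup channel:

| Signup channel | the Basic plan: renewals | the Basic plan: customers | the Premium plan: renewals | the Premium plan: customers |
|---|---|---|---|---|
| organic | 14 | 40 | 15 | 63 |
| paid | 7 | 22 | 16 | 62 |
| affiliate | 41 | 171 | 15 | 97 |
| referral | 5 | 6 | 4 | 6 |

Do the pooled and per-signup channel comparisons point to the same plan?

Organic: the Basic plan 14/40 = 35.0%, the Premium plan 15/63 = 23.8% → the Basic plan
Paid: the Basic plan 7/22 = 31.8%, the Premium plan 16/62 = 25.8% → the Basic plan
Affiliate: the Basic plan 41/171 = 24.0%, the Premium plan 15/97 = 15.5% → the Basic plan
Referral: the Basic plan 5/6 = 83.3%, the Premium plan 4/6 = 66.7% → the Basic plan
Overall: the Basic plan 67/239 = 28.0%, the Premium plan 50/228 = 21.9% → the Basic plan
The Basic plan wins overall and in every signup group — no reversal.

Yes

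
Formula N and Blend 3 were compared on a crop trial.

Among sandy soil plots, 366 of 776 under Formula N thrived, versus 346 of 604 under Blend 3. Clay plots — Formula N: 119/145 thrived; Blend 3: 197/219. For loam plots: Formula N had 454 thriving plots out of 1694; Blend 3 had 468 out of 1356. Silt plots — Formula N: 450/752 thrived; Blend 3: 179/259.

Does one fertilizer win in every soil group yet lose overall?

Sandy soil: Formula N 366/776 = 47.2%, Blend 3 346/604 = 57.3% → Blend 3
Clay: Formula N 119/145 = 82.1%, Blend 3 197/219 = 90.0% → Blend 3
Loam: Formula N 454/1694 = 26.8%, Blend 3 468/1356 = 34.5% → Blend 3
Silt: Formula N 450/752 = 59.8%, Blend 3 179/259 = 69.1% → Blend 3
Overall: Formula N 1389/3367 = 41.3%, Blend 3 1190/2438 = 48.8% → Blend 3
Blend 3 wins overall and in every soil group — no reversal.

No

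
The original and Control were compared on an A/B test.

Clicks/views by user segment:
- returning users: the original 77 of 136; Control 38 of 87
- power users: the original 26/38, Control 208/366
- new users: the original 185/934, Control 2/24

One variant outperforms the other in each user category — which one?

the original

Returning users: the original 77/136 = 56.6%, Control 38/87 = 43.7% → the original
Power users: the original 26/38 = 68.4%, Control 208/366 = 56.8% → the original
New users: the original 185/934 = 19.8%, Control 2/24 = 8.3% → the original
The original has the higher rate in all 3 groups.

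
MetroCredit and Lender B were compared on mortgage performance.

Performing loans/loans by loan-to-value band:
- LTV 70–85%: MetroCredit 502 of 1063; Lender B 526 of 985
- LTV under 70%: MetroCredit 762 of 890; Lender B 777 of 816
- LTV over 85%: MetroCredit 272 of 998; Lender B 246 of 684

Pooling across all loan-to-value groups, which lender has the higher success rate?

LTV 70–85%: MetroCredit 502/1063 = 47.2%, Lender B 526/985 = 53.4% → Lender B
LTV under 70%: MetroCredit 762/890 = 85.6%, Lender B 777/816 = 95.2% → Lender B
LTV over 85%: MetroCredit 272/998 = 27.3%, Lender B 246/684 = 36.0% → Lender B
Overall: MetroCredit 1536/2951 = 52.1%, Lender B 1549/2485 = 62.3% → Lender B

Lender B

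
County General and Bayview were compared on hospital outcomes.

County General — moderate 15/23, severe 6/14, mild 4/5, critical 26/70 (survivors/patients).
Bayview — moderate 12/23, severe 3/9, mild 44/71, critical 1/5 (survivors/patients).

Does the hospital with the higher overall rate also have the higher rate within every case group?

Moderate: County General 15/23 = 65.2%, Bayview 12/23 = 52.2% → County General
Severe: County General 6/14 = 42.9%, Bayview 3/9 = 33.3% → County General
Mild: County General 4/5 = 80.0%, Bayview 44/71 = 62.0% → County General
Critical: County General 26/70 = 37.1%, Bayview 1/5 = 20.0% → County General
Overall: County General 51/112 = 45.5%, Bayview 60/108 = 55.6% → Bayview
County General wins each case group but Bayview wins overall — the comparison reverses. County General's patients skew toward critical, which has a lower base rate.

No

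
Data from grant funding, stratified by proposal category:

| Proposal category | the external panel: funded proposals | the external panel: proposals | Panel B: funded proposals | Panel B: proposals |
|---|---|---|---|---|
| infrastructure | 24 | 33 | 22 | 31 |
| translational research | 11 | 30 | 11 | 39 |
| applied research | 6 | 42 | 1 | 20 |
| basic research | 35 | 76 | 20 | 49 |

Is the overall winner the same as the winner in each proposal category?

Infrastructure: the external panel 24/33 = 72.7%, Panel B 22/31 = 71.0% → the external panel
Translational research: the external panel 11/30 = 36.7%, Panel B 11/39 = 28.2% → the external panel
Applied research: the external panel 6/42 = 14.3%, Panel B 1/20 = 5.0% → the external panel
Basic research: the external panel 35/76 = 46.1%, Panel B 20/49 = 40.8% → the external panel
Overall: the external panel 76/181 = 42.0%, Panel B 54/139 = 38.8% → the external panel
The external panel wins overall and in every proposal group — no reversal.

Yes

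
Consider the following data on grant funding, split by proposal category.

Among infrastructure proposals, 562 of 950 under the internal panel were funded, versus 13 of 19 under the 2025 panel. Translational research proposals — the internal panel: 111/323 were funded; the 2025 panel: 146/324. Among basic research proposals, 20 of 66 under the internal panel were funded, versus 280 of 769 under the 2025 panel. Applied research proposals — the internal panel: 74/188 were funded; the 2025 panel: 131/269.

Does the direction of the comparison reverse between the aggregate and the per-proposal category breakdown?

Yes

Infrastructure: the internal panel 562/950 = 59.2%, the 2025 panel 13/19 = 68.4% → the 2025 panel
Translational research: the internal panel 111/323 = 34.4%, the 2025 panel 146/324 = 45.1% → the 2025 panel
Basic research: the internal panel 20/66 = 30.3%, the 2025 panel 280/769 = 36.4% → the 2025 panel
Applied research: the internal panel 74/188 = 39.4%, the 2025 panel 131/269 = 48.7% → the 2025 panel
Overall: the internal panel 767/1527 = 50.2%, the 2025 panel 570/1381 = 41.3% → the internal panel
The 2025 panel wins each proposal group but the internal panel wins overall — the comparison reverses. The 2025 panel's proposals skew toward basic research, which has a lower base rate.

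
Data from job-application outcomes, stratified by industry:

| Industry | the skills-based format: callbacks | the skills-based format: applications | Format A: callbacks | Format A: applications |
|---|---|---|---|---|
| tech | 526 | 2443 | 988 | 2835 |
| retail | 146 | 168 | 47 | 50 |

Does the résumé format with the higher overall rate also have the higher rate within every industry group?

Yes

Tech: the skills-based format 526/2443 = 21.5%, Format A 988/2835 = 34.9% → Format A
Retail: the skills-based format 146/168 = 86.9%, Format A 47/50 = 94.0% → Format A
Overall: the skills-based format 672/2611 = 25.7%, Format A 1035/2885 = 35.9% → Format A
Format A wins overall and in every industry group — no reversal.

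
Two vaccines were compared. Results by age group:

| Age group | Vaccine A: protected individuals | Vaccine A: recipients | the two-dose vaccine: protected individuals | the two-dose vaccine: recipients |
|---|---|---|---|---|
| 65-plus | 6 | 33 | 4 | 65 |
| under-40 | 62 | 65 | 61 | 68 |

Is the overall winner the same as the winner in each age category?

Yes

65-plus: Vaccine A 6/33 = 18.2%, the two-dose vaccine 4/65 = 6.2% → Vaccine A
Under-40: Vaccine A 62/65 = 95.4%, the two-dose vaccine 61/68 = 89.7% → Vaccine A
Overall: Vaccine A 68/98 = 69.4%, the two-dose vaccine 65/133 = 48.9% → Vaccine A
Vaccine A wins overall and in every age group — no reversal.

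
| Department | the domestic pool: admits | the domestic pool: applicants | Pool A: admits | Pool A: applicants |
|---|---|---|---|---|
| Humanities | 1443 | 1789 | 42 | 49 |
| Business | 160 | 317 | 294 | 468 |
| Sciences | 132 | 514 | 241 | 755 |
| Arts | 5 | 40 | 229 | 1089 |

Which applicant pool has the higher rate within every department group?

Pool A

Humanities: the domestic pool 1443/1789 = 80.7%, Pool A 42/49 = 85.7% → Pool A
Business: the domestic pool 160/317 = 50.5%, Pool A 294/468 = 62.8% → Pool A
Sciences: the domestic pool 132/514 = 25.7%, Pool A 241/755 = 31.9% → Pool A
Arts: the domestic pool 5/40 = 12.5%, Pool A 229/1089 = 21.0% → Pool A
Pool A has the higher rate in all 4 groups.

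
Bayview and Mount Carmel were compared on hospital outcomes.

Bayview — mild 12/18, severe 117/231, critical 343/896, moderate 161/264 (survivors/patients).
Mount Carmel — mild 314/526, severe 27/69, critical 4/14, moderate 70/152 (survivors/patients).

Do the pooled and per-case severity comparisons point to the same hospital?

Mild: Bayview 12/18 = 66.7%, Mount Carmel 314/526 = 59.7% → Bayview
Severe: Bayview 117/231 = 50.6%, Mount Carmel 27/69 = 39.1% → Bayview
Critical: Bayview 343/896 = 38.3%, Mount Carmel 4/14 = 28.6% → Bayview
Moderate: Bayview 161/264 = 61.0%, Mount Carmel 70/152 = 46.1% → Bayview
Overall: Bayview 633/1409 = 44.9%, Mount Carmel 415/761 = 54.5% → Mount Carmel
Bayview wins each case group but Mount Carmel wins overall — the comparison reverses. Bayview's patients skew toward critical, which has a lower base rate.

No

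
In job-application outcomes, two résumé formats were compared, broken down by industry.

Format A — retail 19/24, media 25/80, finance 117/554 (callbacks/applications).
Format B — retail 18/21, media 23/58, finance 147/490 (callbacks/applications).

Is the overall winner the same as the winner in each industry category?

Retail: Format A 19/24 = 79.2%, Format B 18/21 = 85.7% → Format B
Media: Format A 25/80 = 31.2%, Format B 23/58 = 39.7% → Format B
Finance: Format A 117/554 = 21.1%, Format B 147/490 = 30.0% → Format B
Overall: Format A 161/658 = 24.5%, Format B 188/569 = 33.0% → Format B
Format B wins overall and in every industry group — no reversal.

Yes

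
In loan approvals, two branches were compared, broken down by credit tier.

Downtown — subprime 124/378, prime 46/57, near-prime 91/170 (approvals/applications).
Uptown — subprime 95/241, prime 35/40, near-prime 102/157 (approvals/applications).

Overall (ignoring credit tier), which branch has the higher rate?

Subprime: Downtown 124/378 = 32.8%, Uptown 95/241 = 39.4% → Uptown
Prime: Downtown 46/57 = 80.7%, Uptown 35/40 = 87.5% → Uptown
Near-prime: Downtown 91/170 = 53.5%, Uptown 102/157 = 65.0% → Uptown
Overall: Downtown 261/605 = 43.1%, Uptown 232/438 = 53.0% → Uptown

Uptown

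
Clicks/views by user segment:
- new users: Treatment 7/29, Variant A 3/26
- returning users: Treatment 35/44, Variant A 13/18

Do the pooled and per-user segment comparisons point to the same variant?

New users: Treatment 7/29 = 24.1%, Variant A 3/26 = 11.5% → Treatment
Returning users: Treatment 35/44 = 79.5%, Variant A 13/18 = 72.2% → Treatment
Overall: Treatment 42/73 = 57.5%, Variant A 16/44 = 36.4% → Treatment
Treatment wins overall and in every user group — no reversal.

Yes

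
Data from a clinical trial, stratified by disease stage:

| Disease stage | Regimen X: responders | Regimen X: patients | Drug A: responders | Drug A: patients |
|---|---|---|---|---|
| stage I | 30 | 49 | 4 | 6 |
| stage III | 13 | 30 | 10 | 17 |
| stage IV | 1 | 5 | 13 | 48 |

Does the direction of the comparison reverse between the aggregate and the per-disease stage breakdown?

Yes

Stage I: Regimen X 30/49 = 61.2%, Drug A 4/6 = 66.7% → Drug A
Stage III: Regimen X 13/30 = 43.3%, Drug A 10/17 = 58.8% → Drug A
Stage IV: Regimen X 1/5 = 20.0%, Drug A 13/48 = 27.1% → Drug A
Overall: Regimen X 44/84 = 52.4%, Drug A 27/71 = 38.0% → Regimen X
Drug A wins each disease group but Regimen X wins overall — the comparison reverses. Drug A's patients skew toward stage IV, which has a lower base rate.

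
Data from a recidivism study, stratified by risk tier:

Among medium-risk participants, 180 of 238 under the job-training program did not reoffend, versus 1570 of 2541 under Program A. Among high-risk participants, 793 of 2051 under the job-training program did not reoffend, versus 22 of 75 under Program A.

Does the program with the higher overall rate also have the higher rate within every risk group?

No

Medium-risk: the job-training program 180/238 = 75.6%, Program A 1570/2541 = 61.8% → the job-training program
High-risk: the job-training program 793/2051 = 38.7%, Program A 22/75 = 29.3% → the job-training program
Overall: the job-training program 973/2289 = 42.5%, Program A 1592/2616 = 60.9% → Program A
The job-training program wins each risk group but Program A wins overall — the comparison reverses. The job-training program's participants skew toward high-risk, which has a lower base rate.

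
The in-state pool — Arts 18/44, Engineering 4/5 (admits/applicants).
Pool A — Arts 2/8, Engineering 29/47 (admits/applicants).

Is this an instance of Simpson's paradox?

Arts: the in-state pool 18/44 = 40.9%, Pool A 2/8 = 25.0% → the in-state pool
Engineering: the in-state pool 4/5 = 80.0%, Pool A 29/47 = 61.7% → the in-state pool
Overall: the in-state pool 22/49 = 44.9%, Pool A 31/55 = 56.4% → Pool A
The in-state pool wins each department group but Pool A wins overall — the comparison reverses. The in-state pool's applicants skew toward Arts, which has a lower base rate.

Yes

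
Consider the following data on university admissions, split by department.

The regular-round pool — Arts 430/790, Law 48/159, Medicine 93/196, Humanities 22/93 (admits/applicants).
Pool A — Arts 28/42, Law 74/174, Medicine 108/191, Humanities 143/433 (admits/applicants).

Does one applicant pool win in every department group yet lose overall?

Yes

Arts: the regular-round pool 430/790 = 54.4%, Pool A 28/42 = 66.7% → Pool A
Law: the regular-round pool 48/159 = 30.2%, Pool A 74/174 = 42.5% → Pool A
Medicine: the regular-round pool 93/196 = 47.4%, Pool A 108/191 = 56.5% → Pool A
Humanities: the regular-round pool 22/93 = 23.7%, Pool A 143/433 = 33.0% → Pool A
Overall: the regular-round pool 593/1238 = 47.9%, Pool A 353/840 = 42.0% → the regular-round pool
Pool A wins each department group but the regular-round pool wins overall — the comparison reverses. Pool A's applicants skew toward Humanities, which has a lower base rate.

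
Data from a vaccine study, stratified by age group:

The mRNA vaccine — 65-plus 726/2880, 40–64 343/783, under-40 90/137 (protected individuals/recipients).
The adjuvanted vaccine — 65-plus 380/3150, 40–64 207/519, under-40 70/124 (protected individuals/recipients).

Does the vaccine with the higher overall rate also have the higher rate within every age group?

Yes

65-plus: the mRNA vaccine 726/2880 = 25.2%, the adjuvanted vaccine 380/3150 = 12.1% → the mRNA vaccine
40–64: the mRNA vaccine 343/783 = 43.8%, the adjuvanted vaccine 207/519 = 39.9% → the mRNA vaccine
Under-40: the mRNA vaccine 90/137 = 65.7%, the adjuvanted vaccine 70/124 = 56.5% → the mRNA vaccine
Overall: the mRNA vaccine 1159/3800 = 30.5%, the adjuvanted vaccine 657/3793 = 17.3% → the mRNA vaccine
The mRNA vaccine wins overall and in every age group — no reversal.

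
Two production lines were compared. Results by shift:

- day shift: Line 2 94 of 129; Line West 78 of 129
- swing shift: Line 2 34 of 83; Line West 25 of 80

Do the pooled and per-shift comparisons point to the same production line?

Day shift: Line 2 94/129 = 72.9%, Line West 78/129 = 60.5% → Line 2
Swing shift: Line 2 34/83 = 41.0%, Line West 25/80 = 31.2% → Line 2
Overall: Line 2 128/212 = 60.4%, Line West 103/209 = 49.3% → Line 2
Line 2 wins overall and in every shift group — no reversal.

Yes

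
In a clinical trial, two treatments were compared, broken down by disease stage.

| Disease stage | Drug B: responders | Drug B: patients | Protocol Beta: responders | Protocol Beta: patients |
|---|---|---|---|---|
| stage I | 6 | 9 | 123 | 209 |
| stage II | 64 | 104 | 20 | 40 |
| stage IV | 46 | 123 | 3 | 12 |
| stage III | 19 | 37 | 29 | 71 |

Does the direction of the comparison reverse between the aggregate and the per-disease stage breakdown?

Yes

Stage I: Drug B 6/9 = 66.7%, Protocol Beta 123/209 = 58.9% → Drug B
Stage II: Drug B 64/104 = 61.5%, Protocol Beta 20/40 = 50.0% → Drug B
Stage IV: Drug B 46/123 = 37.4%, Protocol Beta 3/12 = 25.0% → Drug B
Stage III: Drug B 19/37 = 51.4%, Protocol Beta 29/71 = 40.8% → Drug B
Overall: Drug B 135/273 = 49.5%, Protocol Beta 175/332 = 52.7% → Protocol Beta
Drug B wins each disease group but Protocol Beta wins overall — the comparison reverses. Drug B's patients skew toward stage IV, which has a lower base rate.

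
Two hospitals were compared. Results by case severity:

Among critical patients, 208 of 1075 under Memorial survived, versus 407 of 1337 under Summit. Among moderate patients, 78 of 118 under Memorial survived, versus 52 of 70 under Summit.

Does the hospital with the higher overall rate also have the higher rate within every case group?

Critical: Memorial 208/1075 = 19.3%, Summit 407/1337 = 30.4% → Summit
Moderate: Memorial 78/118 = 66.1%, Summit 52/70 = 74.3% → Summit
Overall: Memorial 286/1193 = 24.0%, Summit 459/1407 = 32.6% → Summit
Summit wins overall and in every case group — no reversal.

Yes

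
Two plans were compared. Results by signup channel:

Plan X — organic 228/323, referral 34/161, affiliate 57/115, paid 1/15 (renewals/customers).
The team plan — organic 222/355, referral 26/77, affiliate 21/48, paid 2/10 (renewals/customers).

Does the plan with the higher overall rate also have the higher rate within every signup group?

No

Organic: Plan X 228/323 = 70.6%, the team plan 222/355 = 62.5% → Plan X
Referral: Plan X 34/161 = 21.1%, the team plan 26/77 = 33.8% → the team plan
Affiliate: Plan X 57/115 = 49.6%, the team plan 21/48 = 43.8% → Plan X
Paid: Plan X 1/15 = 6.7%, the team plan 2/10 = 20.0% → the team plan
Overall: Plan X 320/614 = 52.1%, the team plan 271/490 = 55.3% → the team plan
Neither sweeps: Plan X wins 2 of 4 groups, the team plan wins 2. The team plan wins overall but not every group — no Simpson reversal.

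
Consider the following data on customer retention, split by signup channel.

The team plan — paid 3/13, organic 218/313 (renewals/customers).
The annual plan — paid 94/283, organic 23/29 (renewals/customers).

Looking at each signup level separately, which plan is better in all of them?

Paid: the team plan 3/13 = 23.1%, the annual plan 94/283 = 33.2% → the annual plan
Organic: the team plan 218/313 = 69.6%, the annual plan 23/29 = 79.3% → the annual plan
The annual plan has the higher rate in both groups.

the annual plan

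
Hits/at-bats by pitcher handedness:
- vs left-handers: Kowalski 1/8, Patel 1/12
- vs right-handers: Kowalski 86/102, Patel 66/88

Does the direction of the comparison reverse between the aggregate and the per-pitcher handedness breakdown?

No

Vs left-handers: Kowalski 1/8 = 12.5%, Patel 1/12 = 8.3% → Kowalski
Vs right-handers: Kowalski 86/102 = 84.3%, Patel 66/88 = 75.0% → Kowalski
Overall: Kowalski 87/110 = 79.1%, Patel 67/100 = 67.0% → Kowalski
Kowalski wins overall and in every pitcher group — no reversal.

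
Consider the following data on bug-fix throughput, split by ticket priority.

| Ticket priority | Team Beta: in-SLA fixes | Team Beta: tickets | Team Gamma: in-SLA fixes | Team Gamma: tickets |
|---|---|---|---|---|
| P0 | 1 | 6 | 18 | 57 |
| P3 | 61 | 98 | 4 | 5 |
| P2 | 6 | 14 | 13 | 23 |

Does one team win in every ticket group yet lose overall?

Yes

P0: Team Beta 1/6 = 16.7%, Team Gamma 18/57 = 31.6% → Team Gamma
P3: Team Beta 61/98 = 62.2%, Team Gamma 4/5 = 80.0% → Team Gamma
P2: Team Beta 6/14 = 42.9%, Team Gamma 13/23 = 56.5% → Team Gamma
Overall: Team Beta 68/118 = 57.6%, Team Gamma 35/85 = 41.2% → Team Beta
Team Gamma wins each ticket group but Team Beta wins overall — the comparison reverses. Team Gamma's tickets skew toward P0, which has a lower base rate.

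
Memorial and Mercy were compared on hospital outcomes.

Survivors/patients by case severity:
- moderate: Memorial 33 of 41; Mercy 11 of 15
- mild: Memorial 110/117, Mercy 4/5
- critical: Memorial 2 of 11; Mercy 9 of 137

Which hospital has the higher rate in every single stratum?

Moderate: Memorial 33/41 = 80.5%, Mercy 11/15 = 73.3% → Memorial
Mild: Memorial 110/117 = 94.0%, Mercy 4/5 = 80.0% → Memorial
Critical: Memorial 2/11 = 18.2%, Mercy 9/137 = 6.6% → Memorial
Memorial has the higher rate in all 3 groups.

Memorial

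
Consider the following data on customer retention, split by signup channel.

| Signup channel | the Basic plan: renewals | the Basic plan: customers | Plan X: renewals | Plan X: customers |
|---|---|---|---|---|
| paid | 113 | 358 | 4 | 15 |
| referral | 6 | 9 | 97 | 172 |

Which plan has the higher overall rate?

Paid: the Basic plan 113/358 = 31.6%, Plan X 4/15 = 26.7% → the Basic plan
Referral: the Basic plan 6/9 = 66.7%, Plan X 97/172 = 56.4% → the Basic plan
Overall: the Basic plan 119/367 = 32.4%, Plan X 101/187 = 54.0% → Plan X
(The Basic plan wins every signup group but Plan X wins overall — the Basic plan's customers skew toward the low-rate paid group.)

Plan X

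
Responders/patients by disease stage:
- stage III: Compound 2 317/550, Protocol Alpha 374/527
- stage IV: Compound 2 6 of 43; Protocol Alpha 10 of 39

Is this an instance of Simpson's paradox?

Stage III: Compound 2 317/550 = 57.6%, Protocol Alpha 374/527 = 71.0% → Protocol Alpha
Stage IV: Compound 2 6/43 = 14.0%, Protocol Alpha 10/39 = 25.6% → Protocol Alpha
Overall: Compound 2 323/593 = 54.5%, Protocol Alpha 384/566 = 67.8% → Protocol Alpha
Protocol Alpha wins overall and in every disease group — no reversal.

No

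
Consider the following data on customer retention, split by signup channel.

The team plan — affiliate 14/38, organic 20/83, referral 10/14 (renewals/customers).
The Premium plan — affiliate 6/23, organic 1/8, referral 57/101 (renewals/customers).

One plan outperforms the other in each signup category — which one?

the team plan

Affiliate: the team plan 14/38 = 36.8%, the Premium plan 6/23 = 26.1% → the team plan
Organic: the team plan 20/83 = 24.1%, the Premium plan 1/8 = 12.5% → the team plan
Referral: the team plan 10/14 = 71.4%, the Premium plan 57/101 = 56.4% → the team plan
The team plan has the higher rate in all 3 groups.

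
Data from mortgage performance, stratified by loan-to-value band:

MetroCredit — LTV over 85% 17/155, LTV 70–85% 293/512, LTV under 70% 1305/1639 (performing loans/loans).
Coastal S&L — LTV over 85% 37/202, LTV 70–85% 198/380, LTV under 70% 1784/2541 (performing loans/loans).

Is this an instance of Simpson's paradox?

No

LTV over 85%: MetroCredit 17/155 = 11.0%, Coastal S&L 37/202 = 18.3% → Coastal S&L
LTV 70–85%: MetroCredit 293/512 = 57.2%, Coastal S&L 198/380 = 52.1% → MetroCredit
LTV under 70%: MetroCredit 1305/1639 = 79.6%, Coastal S&L 1784/2541 = 70.2% → MetroCredit
Overall: MetroCredit 1615/2306 = 70.0%, Coastal S&L 2019/3123 = 64.6% → MetroCredit
Neither sweeps: MetroCredit wins 2 of 3 groups, Coastal S&L wins 1. MetroCredit wins overall but not every group — no Simpson reversal.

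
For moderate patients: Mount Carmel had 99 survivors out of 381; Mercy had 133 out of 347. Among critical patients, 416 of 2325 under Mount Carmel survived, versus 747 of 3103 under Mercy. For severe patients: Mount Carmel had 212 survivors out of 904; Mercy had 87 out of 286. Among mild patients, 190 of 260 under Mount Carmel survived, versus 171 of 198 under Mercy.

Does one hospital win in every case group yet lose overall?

No

Moderate: Mount Carmel 99/381 = 26.0%, Mercy 133/347 = 38.3% → Mercy
Critical: Mount Carmel 416/2325 = 17.9%, Mercy 747/3103 = 24.1% → Mercy
Severe: Mount Carmel 212/904 = 23.5%, Mercy 87/286 = 30.4% → Mercy
Mild: Mount Carmel 190/260 = 73.1%, Mercy 171/198 = 86.4% → Mercy
Overall: Mount Carmel 917/3870 = 23.7%, Mercy 1138/3934 = 28.9% → Mercy
Mercy wins overall and in every case group — no reversal.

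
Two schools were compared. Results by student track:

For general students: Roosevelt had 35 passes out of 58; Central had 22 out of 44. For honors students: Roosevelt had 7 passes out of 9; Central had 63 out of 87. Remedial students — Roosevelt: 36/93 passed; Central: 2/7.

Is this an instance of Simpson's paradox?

Yes

General: Roosevelt 35/58 = 60.3%, Central 22/44 = 50.0% → Roosevelt
Honors: Roosevelt 7/9 = 77.8%, Central 63/87 = 72.4% → Roosevelt
Remedial: Roosevelt 36/93 = 38.7%, Central 2/7 = 28.6% → Roosevelt
Overall: Roosevelt 78/160 = 48.8%, Central 87/138 = 63.0% → Central
Roosevelt wins each student group but Central wins overall — the comparison reverses. Roosevelt's students skew toward remedial, which has a lower base rate.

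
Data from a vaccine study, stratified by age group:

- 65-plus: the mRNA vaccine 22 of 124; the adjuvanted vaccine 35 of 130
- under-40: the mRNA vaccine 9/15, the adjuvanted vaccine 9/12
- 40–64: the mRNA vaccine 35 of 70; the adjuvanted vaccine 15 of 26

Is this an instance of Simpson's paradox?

No

65-plus: the mRNA vaccine 22/124 = 17.7%, the adjuvanted vaccine 35/130 = 26.9% → the adjuvanted vaccine
Under-40: the mRNA vaccine 9/15 = 60.0%, the adjuvanted vaccine 9/12 = 75.0% → the adjuvanted vaccine
40–64: the mRNA vaccine 35/70 = 50.0%, the adjuvanted vaccine 15/26 = 57.7% → the adjuvanted vaccine
Overall: the mRNA vaccine 66/209 = 31.6%, the adjuvanted vaccine 59/168 = 35.1% → the adjuvanted vaccine
The adjuvanted vaccine wins overall and in every age group — no reversal.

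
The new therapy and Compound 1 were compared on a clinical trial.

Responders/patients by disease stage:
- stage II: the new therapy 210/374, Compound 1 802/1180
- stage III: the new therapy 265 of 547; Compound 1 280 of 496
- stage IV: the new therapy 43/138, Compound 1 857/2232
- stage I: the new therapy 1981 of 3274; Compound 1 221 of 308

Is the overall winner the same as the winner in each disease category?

Stage II: the new therapy 210/374 = 56.1%, Compound 1 802/1180 = 68.0% → Compound 1
Stage III: the new therapy 265/547 = 48.4%, Compound 1 280/496 = 56.5% → Compound 1
Stage IV: the new therapy 43/138 = 31.2%, Compound 1 857/2232 = 38.4% → Compound 1
Stage I: the new therapy 1981/3274 = 60.5%, Compound 1 221/308 = 71.8% → Compound 1
Overall: the new therapy 2499/4333 = 57.7%, Compound 1 2160/4216 = 51.2% → the new therapy
Compound 1 wins each disease group but the new therapy wins overall — the comparison reverses. Compound 1's patients skew toward stage IV, which has a lower base rate.

No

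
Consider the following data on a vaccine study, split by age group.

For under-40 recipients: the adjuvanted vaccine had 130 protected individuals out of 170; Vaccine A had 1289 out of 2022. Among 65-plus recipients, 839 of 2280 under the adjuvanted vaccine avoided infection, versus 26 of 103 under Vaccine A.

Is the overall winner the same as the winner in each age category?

No

Under-40: the adjuvanted vaccine 130/170 = 76.5%, Vaccine A 1289/2022 = 63.7% → the adjuvanted vaccine
65-plus: the adjuvanted vaccine 839/2280 = 36.8%, Vaccine A 26/103 = 25.2% → the adjuvanted vaccine
Overall: the adjuvanted vaccine 969/2450 = 39.6%, Vaccine A 1315/2125 = 61.9% → Vaccine A
The adjuvanted vaccine wins each age group but Vaccine A wins overall — the comparison reverses. The adjuvanted vaccine's recipients skew toward 65-plus, which has a lower base rate.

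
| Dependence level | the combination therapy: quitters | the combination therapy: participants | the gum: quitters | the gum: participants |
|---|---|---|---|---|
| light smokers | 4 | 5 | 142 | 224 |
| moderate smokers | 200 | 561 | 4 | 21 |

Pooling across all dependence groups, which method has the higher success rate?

the gum

Light smokers: the combination therapy 4/5 = 80.0%, the gum 142/224 = 63.4% → the combination therapy
Moderate smokers: the combination therapy 200/561 = 35.7%, the gum 4/21 = 19.0% → the combination therapy
Overall: the combination therapy 204/566 = 36.0%, the gum 146/245 = 59.6% → the gum
(The combination therapy wins every dependence group but the gum wins overall — the combination therapy's participants skew toward the low-rate moderate smokers group.)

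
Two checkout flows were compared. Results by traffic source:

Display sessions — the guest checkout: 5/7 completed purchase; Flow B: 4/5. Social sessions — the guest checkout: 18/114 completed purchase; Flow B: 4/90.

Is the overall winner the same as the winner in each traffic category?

No

Display: the guest checkout 5/7 = 71.4%, Flow B 4/5 = 80.0% → Flow B
Social: the guest checkout 18/114 = 15.8%, Flow B 4/90 = 4.4% → the guest checkout
Overall: the guest checkout 23/121 = 19.0%, Flow B 8/95 = 8.4% → the guest checkout
Neither sweeps: the guest checkout wins 1 of 2 groups, Flow B wins 1. The guest checkout wins overall but not every group — no Simpson reversal.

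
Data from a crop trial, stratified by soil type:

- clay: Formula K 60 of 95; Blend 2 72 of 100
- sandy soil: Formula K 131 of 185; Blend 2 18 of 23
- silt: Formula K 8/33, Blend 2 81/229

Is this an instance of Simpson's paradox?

Yes

Clay: Formula K 60/95 = 63.2%, Blend 2 72/100 = 72.0% → Blend 2
Sandy soil: Formula K 131/185 = 70.8%, Blend 2 18/23 = 78.3% → Blend 2
Silt: Formula K 8/33 = 24.2%, Blend 2 81/229 = 35.4% → Blend 2
Overall: Formula K 199/313 = 63.6%, Blend 2 171/352 = 48.6% → Formula K
Blend 2 wins each soil group but Formula K wins overall — the comparison reverses. Blend 2's plots skew toward silt, which has a lower base rate.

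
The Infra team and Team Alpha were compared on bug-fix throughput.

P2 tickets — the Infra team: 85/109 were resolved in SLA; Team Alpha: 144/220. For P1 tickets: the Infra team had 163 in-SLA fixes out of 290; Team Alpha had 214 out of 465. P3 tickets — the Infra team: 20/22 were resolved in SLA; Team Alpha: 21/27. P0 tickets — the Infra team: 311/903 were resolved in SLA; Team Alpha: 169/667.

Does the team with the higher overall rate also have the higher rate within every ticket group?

Yes

P2: the Infra team 85/109 = 78.0%, Team Alpha 144/220 = 65.5% → the Infra team
P1: the Infra team 163/290 = 56.2%, Team Alpha 214/465 = 46.0% → the Infra team
P3: the Infra team 20/22 = 90.9%, Team Alpha 21/27 = 77.8% → the Infra team
P0: the Infra team 311/903 = 34.4%, Team Alpha 169/667 = 25.3% → the Infra team
Overall: the Infra team 579/1324 = 43.7%, Team Alpha 548/1379 = 39.7% → the Infra team
The Infra team wins overall and in every ticket group — no reversal.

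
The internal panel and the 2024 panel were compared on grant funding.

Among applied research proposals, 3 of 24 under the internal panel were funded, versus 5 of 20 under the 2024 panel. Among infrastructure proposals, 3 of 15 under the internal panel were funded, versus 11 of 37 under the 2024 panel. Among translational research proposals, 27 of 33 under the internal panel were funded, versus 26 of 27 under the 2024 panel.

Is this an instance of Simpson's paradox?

Applied research: the internal panel 3/24 = 12.5%, the 2024 panel 5/20 = 25.0% → the 2024 panel
Infrastructure: the internal panel 3/15 = 20.0%, the 2024 panel 11/37 = 29.7% → the 2024 panel
Translational research: the internal panel 27/33 = 81.8%, the 2024 panel 26/27 = 96.3% → the 2024 panel
Overall: the internal panel 33/72 = 45.8%, the 2024 panel 42/84 = 50.0% → the 2024 panel
The 2024 panel wins overall and in every proposal group — no reversal.

No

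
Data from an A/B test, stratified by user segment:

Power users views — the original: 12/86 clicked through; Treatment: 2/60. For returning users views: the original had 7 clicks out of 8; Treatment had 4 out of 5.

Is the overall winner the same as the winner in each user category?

Yes

Power users: the original 12/86 = 14.0%, Treatment 2/60 = 3.3% → the original
Returning users: the original 7/8 = 87.5%, Treatment 4/5 = 80.0% → the original
Overall: the original 19/94 = 20.2%, Treatment 6/65 = 9.2% → the original
The original wins overall and in every user group — no reversal.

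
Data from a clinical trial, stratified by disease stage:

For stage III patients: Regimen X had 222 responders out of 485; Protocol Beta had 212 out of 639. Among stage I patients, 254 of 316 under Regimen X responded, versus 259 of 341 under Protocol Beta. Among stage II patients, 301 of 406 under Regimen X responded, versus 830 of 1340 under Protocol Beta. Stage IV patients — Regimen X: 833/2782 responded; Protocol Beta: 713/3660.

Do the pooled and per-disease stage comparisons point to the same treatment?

Yes

Stage III: Regimen X 222/485 = 45.8%, Protocol Beta 212/639 = 33.2% → Regimen X
Stage I: Regimen X 254/316 = 80.4%, Protocol Beta 259/341 = 76.0% → Regimen X
Stage II: Regimen X 301/406 = 74.1%, Protocol Beta 830/1340 = 61.9% → Regimen X
Stage IV: Regimen X 833/2782 = 29.9%, Protocol Beta 713/3660 = 19.5% → Regimen X
Overall: Regimen X 1610/3989 = 40.4%, Protocol Beta 2014/5980 = 33.7% → Regimen X
Regimen X wins overall and in every disease group — no reversal.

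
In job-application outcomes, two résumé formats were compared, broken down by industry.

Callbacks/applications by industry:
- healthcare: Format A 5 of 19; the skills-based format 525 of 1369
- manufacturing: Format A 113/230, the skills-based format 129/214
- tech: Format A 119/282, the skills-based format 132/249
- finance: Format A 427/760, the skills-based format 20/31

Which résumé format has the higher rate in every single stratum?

Healthcare: Format A 5/19 = 26.3%, the skills-based format 525/1369 = 38.3% → the skills-based format
Manufacturing: Format A 113/230 = 49.1%, the skills-based format 129/214 = 60.3% → the skills-based format
Tech: Format A 119/282 = 42.2%, the skills-based format 132/249 = 53.0% → the skills-based format
Finance: Format A 427/760 = 56.2%, the skills-based format 20/31 = 64.5% → the skills-based format
The skills-based format has the higher rate in all 4 groups.

the skills-based format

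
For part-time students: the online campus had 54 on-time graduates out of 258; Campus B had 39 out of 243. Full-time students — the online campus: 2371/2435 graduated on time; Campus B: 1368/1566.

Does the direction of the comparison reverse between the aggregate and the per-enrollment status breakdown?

Part-time: the online campus 54/258 = 20.9%, Campus B 39/243 = 16.0% → the online campus
Full-time: the online campus 2371/2435 = 97.4%, Campus B 1368/1566 = 87.4% → the online campus
Overall: the online campus 2425/2693 = 90.0%, Campus B 1407/1809 = 77.8% → the online campus
The online campus wins overall and in every enrollment group — no reversal.

No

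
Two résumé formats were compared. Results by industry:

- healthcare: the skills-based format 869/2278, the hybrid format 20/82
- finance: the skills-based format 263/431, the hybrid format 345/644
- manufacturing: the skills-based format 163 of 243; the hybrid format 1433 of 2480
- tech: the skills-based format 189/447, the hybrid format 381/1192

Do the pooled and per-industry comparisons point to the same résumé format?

Healthcare: the skills-based format 869/2278 = 38.1%, the hybrid format 20/82 = 24.4% → the skills-based format
Finance: the skills-based format 263/431 = 61.0%, the hybrid format 345/644 = 53.6% → the skills-based format
Manufacturing: the skills-based format 163/243 = 67.1%, the hybrid format 1433/2480 = 57.8% → the skills-based format
Tech: the skills-based format 189/447 = 42.3%, the hybrid format 381/1192 = 32.0% → the skills-based format
Overall: the skills-based format 1484/3399 = 43.7%, the hybrid format 2179/4398 = 49.5% → the hybrid format
The skills-based format wins each industry group but the hybrid format wins overall — the comparison reverses. The skills-based format's applications skew toward healthcare, which has a lower base rate.

No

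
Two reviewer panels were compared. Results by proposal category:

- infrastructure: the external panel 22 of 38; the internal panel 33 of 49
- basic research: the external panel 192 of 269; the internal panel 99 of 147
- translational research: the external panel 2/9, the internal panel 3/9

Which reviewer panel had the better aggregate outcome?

Infrastructure: the external panel 22/38 = 57.9%, the internal panel 33/49 = 67.3% → the internal panel
Basic research: the external panel 192/269 = 71.4%, the internal panel 99/147 = 67.3% → the external panel
Translational research: the external panel 2/9 = 22.2%, the internal panel 3/9 = 33.3% → the internal panel
Overall: the external panel 216/316 = 68.4%, the internal panel 135/205 = 65.9% → the external panel
(Neither sweeps every proposal group, but the external panel has the higher pooled rate.)

the external panel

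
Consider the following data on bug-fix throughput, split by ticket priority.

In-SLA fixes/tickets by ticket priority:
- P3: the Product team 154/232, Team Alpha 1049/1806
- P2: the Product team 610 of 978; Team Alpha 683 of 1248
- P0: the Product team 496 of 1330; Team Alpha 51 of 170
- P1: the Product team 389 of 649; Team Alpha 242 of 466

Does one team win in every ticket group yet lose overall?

Yes

P3: the Product team 154/232 = 66.4%, Team Alpha 1049/1806 = 58.1% → the Product team
P2: the Product team 610/978 = 62.4%, Team Alpha 683/1248 = 54.7% → the Product team
P0: the Product team 496/1330 = 37.3%, Team Alpha 51/170 = 30.0% → the Product team
P1: the Product team 389/649 = 59.9%, Team Alpha 242/466 = 51.9% → the Product team
Overall: the Product team 1649/3189 = 51.7%, Team Alpha 2025/3690 = 54.9% → Team Alpha
The Product team wins each ticket group but Team Alpha wins overall — the comparison reverses. The Product team's tickets skew toward P0, which has a lower base rate.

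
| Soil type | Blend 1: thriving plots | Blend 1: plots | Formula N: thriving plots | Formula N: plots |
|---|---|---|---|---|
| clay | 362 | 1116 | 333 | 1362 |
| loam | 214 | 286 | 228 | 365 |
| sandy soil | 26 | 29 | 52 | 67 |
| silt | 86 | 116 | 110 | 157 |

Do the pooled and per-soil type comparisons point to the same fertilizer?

Clay: Blend 1 362/1116 = 32.4%, Formula N 333/1362 = 24.4% → Blend 1
Loam: Blend 1 214/286 = 74.8%, Formula N 228/365 = 62.5% → Blend 1
Sandy soil: Blend 1 26/29 = 89.7%, Formula N 52/67 = 77.6% → Blend 1
Silt: Blend 1 86/116 = 74.1%, Formula N 110/157 = 70.1% → Blend 1
Overall: Blend 1 688/1547 = 44.5%, Formula N 723/1951 = 37.1% → Blend 1
Blend 1 wins overall and in every soil group — no reversal.

Yes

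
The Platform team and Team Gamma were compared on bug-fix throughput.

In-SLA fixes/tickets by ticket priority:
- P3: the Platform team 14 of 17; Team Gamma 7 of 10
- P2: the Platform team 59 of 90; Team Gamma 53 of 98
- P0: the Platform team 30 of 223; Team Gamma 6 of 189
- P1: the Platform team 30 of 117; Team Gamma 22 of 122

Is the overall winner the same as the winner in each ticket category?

P3: the Platform team 14/17 = 82.4%, Team Gamma 7/10 = 70.0% → the Platform team
P2: the Platform team 59/90 = 65.6%, Team Gamma 53/98 = 54.1% → the Platform team
P0: the Platform team 30/223 = 13.5%, Team Gamma 6/189 = 3.2% → the Platform team
P1: the Platform team 30/117 = 25.6%, Team Gamma 22/122 = 18.0% → the Platform team
Overall: the Platform team 133/447 = 29.8%, Team Gamma 88/419 = 21.0% → the Platform team
The Platform team wins overall and in every ticket group — no reversal.

Yes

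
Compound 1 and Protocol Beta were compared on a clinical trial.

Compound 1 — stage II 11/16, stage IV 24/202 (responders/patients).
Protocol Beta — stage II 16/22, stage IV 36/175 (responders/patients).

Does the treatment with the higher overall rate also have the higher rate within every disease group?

Stage II: Compound 1 11/16 = 68.8%, Protocol Beta 16/22 = 72.7% → Protocol Beta
Stage IV: Compound 1 24/202 = 11.9%, Protocol Beta 36/175 = 20.6% → Protocol Beta
Overall: Compound 1 35/218 = 16.1%, Protocol Beta 52/197 = 26.4% → Protocol Beta
Protocol Beta wins overall and in every disease group — no reversal.

Yes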